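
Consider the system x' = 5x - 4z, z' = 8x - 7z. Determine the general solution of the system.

Coefficient matrix A = [[5, -4], [8, -7]].
Characteristic polynomial det(A - λI) = λ^2 + 2λ - 3 = 0.
Eigenvalues λ = -3, 1.
For λ=-3: (A-λI) row 1 is [8, -4], so an eigenvector is (-1, -2).
For λ=1: (A-λI) row 1 is [4, -4], so an eigenvector is (1, 1).
General solution: K_1e^(-3t)(-1,-2) + K_2e^(t)(1,1).

x(t) = -K_1e^(-3t) + K_2e^(t), z(t) = -2K_1e^(-3t) + K_2e^(t)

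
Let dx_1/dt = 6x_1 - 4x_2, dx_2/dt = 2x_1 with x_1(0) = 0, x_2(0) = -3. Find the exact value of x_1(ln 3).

432

A = [[6,-4],[2,0]]; eigenvalues λ = 4, 2.
Eigenvectors: (2,1) for λ=4, (-1,-1) for λ=2.
From the initial condition, c_1 = 3, c_2 = 6.
x_1(ln 3) = (3)(3^4)(2) + (6)(3^2)(-1) = 432.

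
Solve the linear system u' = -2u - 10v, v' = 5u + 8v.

u(t) = c_1e^(3t)sin(5t) - c_1e^(3t)cos(5t) - c_2e^(3t)sin(5t) - c_2e^(3t)cos(5t), v(t) = -c_1e^(3t)sin(5t) + c_2e^(3t)cos(5t)

Coefficient matrix A = [[-2, -10], [5, 8]].
Characteristic polynomial det(A - λI) = λ^2 - 6λ + 34 = 0.
Eigenvalues λ = 3 ± 5i (complex conjugate pair).
For λ=3+5i: an eigenvector is (-1,0) - i(1,-1) = (-1 - i, 0 + i).
A real fundamental pair from Re and Im of e^((3+5i)t)v: X_1 = e^(3t)(cos(5t)·(-1,0) + sin(5t)·(1,-1)), X_2 = e^(3t)(sin(5t)·(-1,0) - cos(5t)·(1,-1)).
General solution: c_1X_1 + c_2X_2.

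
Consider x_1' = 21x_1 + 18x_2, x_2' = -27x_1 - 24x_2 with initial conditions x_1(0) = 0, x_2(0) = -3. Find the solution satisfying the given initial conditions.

x_1(t) = -6e^(3t) + 6e^(-6t), x_2(t) = 6e^(3t) - 9e^(-6t)

Coefficient matrix A = [[21, 18], [-27, -24]].
Characteristic polynomial det(A - λI) = λ^2 + 3λ - 18 = 0.
Eigenvalues λ = -6, 3.
For λ=-6: (A-λI) row 1 is [27, 18], so an eigenvector is (2, -3).
For λ=3: (A-λI) row 1 is [18, 18], so an eigenvector is (-1, 1).
General solution: c_1e^(-6t)(2,-3) + c_2e^(3t)(-1,1).
Applying x_1(0)=0, x_2(0)=-3 gives c_1=3, c_2=6.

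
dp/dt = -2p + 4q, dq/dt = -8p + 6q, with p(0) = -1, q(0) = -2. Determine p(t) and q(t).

Coefficient matrix A = [[-2, 4], [-8, 6]].
Characteristic polynomial det(A - λI) = λ^2 - 4λ + 20 = 0.
Eigenvalues λ = 2 ± 4i (complex conjugate pair).
For λ=2+4i: an eigenvector is (-1,-1) - i(0,1) = (-1, -1 - i).
A real fundamental pair from Re and Im of e^((2+4i)t)v: X_1 = e^(2t)(cos(4t)·(-1,-1) + sin(4t)·(0,1)), X_2 = e^(2t)(sin(4t)·(-1,-1) - cos(4t)·(0,1)).
General solution: C_1X_1 + C_2X_2.
Applying p(0)=-1, q(0)=-2 gives C_1=1, C_2=1.

p(t) = -e^(2t)sin(4t) - e^(2t)cos(4t), q(t) = -2e^(2t)cos(4t)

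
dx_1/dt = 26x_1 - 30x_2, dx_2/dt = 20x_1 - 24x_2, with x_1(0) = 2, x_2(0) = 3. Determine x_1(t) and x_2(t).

x_1(t) = -3e^(6t) + 5e^(-4t), x_2(t) = -2e^(6t) + 5e^(-4t)

Coefficient matrix A = [[26, -30], [20, -24]].
Characteristic polynomial det(A - λI) = λ^2 - 2λ - 24 = 0.
Eigenvalues λ = -4, 6.
For λ=-4: (A-λI) row 1 is [30, -30], so an eigenvector is (1, 1).
For λ=6: (A-λI) row 1 is [20, -30], so an eigenvector is (3, 2).
General solution: C_1e^(-4t)(1,1) + C_2e^(6t)(3,2).
Applying x_1(0)=2, x_2(0)=3 gives C_1=5, C_2=-1.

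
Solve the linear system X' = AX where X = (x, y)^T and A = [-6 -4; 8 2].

Coefficient matrix A = [[-6, -4], [8, 2]].
Characteristic polynomial det(A - λI) = λ^2 + 4λ + 20 = 0.
Eigenvalues λ = -2 ± 4i (complex conjugate pair).
For λ=-2+4i: an eigenvector is (-1,1) - i(0,-1) = (-1, 1 + i).
A real fundamental pair from Re and Im of e^((-2+4i)t)v: X_1 = e^(-2t)(cos(4t)·(-1,1) + sin(4t)·(0,-1)), X_2 = e^(-2t)(sin(4t)·(-1,1) - cos(4t)·(0,-1)).
General solution: C_1X_1 + C_2X_2.

x(t) = -C_1e^(-2t)cos(4t) - C_2e^(-2t)sin(4t), y(t) = -C_1e^(-2t)sin(4t) + C_1e^(-2t)cos(4t) + C_2e^(-2t)sin(4t) + C_2e^(-2t)cos(4t)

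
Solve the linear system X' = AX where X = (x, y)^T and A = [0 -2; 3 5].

Coefficient matrix A = [[0, -2], [3, 5]].
Characteristic polynomial det(A - λI) = λ^2 - 5λ + 6 = 0.
Eigenvalues λ = 2, 3.
For λ=2: (A-λI) row 1 is [-2, -2], so an eigenvector is (-1, 1).
For λ=3: (A-λI) row 1 is [-3, -2], so an eigenvector is (2, -3).
General solution: c_1e^(2t)(-1,1) + c_2e^(3t)(2,-3).

x(t) = -c_1e^(2t) + 2c_2e^(3t), y(t) = c_1e^(2t) - 3c_2e^(3t)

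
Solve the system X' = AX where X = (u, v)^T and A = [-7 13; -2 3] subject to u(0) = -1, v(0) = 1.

Coefficient matrix A = [[-7, 13], [-2, 3]].
Characteristic polynomial det(A - λI) = λ^2 + 4λ + 5 = 0.
Eigenvalues λ = -2 ± i (complex conjugate pair).
For λ=-2+i: an eigenvector is (2,1) - i(3,1) = (2 - 3i, 1 - i).
A real fundamental pair from Re and Im of e^((-2+i)t)v: X_1 = e^(-2t)(cos(t)·(2,1) + sin(t)·(3,1)), X_2 = e^(-2t)(sin(t)·(2,1) - cos(t)·(3,1)).
General solution: c_1X_1 + c_2X_2.
Applying u(0)=-1, v(0)=1 gives c_1=4, c_2=3.

u(t) = 18e^(-2t)sin(t) - e^(-2t)cos(t), v(t) = 7e^(-2t)sin(t) + e^(-2t)cos(t)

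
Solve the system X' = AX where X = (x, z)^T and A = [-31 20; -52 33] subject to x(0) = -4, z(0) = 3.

Coefficient matrix A = [[-31, 20], [-52, 33]].
Characteristic polynomial det(A - λI) = λ^2 - 2λ + 17 = 0.
Eigenvalues λ = 1 ± 4i (complex conjugate pair).
For λ=1+4i: an eigenvector is (-2,-3) - i(1,2) = (-2 - i, -3 - 2i).
A real fundamental pair from Re and Im of e^((1+4i)t)v: X_1 = e^(t)(cos(4t)·(-2,-3) + sin(4t)·(1,2)), X_2 = e^(t)(sin(4t)·(-2,-3) - cos(4t)·(1,2)).
General solution: C_1X_1 + C_2X_2.
Applying x(0)=-4, z(0)=3 gives C_1=11, C_2=-18.

x(t) = 47e^(t)sin(4t) - 4e^(t)cos(4t), z(t) = 76e^(t)sin(4t) + 3e^(t)cos(4t)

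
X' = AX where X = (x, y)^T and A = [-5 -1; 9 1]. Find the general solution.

Coefficient matrix A = [[-5, -1], [9, 1]].
Characteristic polynomial det(A - λI) = λ^2 + 4λ + 4 = 0.
Single eigenvalue λ = -2 with algebraic multiplicity 2.
Eigenvector v = (-1,3); generalized eigenvector w with (A-λI)w=v is (1,-2).
General solution: e^(-2t)[K_1·v + K_2·(t·v + w)].

x(t) = -K_1e^(-2t) - K_2te^(-2t) + K_2e^(-2t), y(t) = 3K_1e^(-2t) + 3K_2te^(-2t) - 2K_2e^(-2t)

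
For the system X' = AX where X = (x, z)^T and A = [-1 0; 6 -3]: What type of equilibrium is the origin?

stable node

A = [[-1,0],[6,-3]]; det(A-λI) = λ^2 + 4λ + 3.
λ = -3, -1: both negative.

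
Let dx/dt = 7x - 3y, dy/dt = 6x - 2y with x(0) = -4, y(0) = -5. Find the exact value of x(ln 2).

-50

A = [[7,-3],[6,-2]]; eigenvalues λ = 4, 1.
Eigenvectors: (1,1) for λ=4, (1,2) for λ=1.
From the initial condition, c_1 = -3, c_2 = -1.
x(ln 2) = (-3)(2^4)(1) + (-1)(2^1)(1) = -50.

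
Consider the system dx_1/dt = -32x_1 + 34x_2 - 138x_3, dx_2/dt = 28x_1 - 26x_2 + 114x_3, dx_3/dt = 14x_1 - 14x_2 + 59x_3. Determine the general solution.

x_1(t) = 5K_1e^(-4t) + K_2e^(2t) - 2K_3e^(3t), x_2(t) = -4K_1e^(-4t) + K_2e^(2t) + 2K_3e^(3t), x_3(t) = -2K_1e^(-4t) + K_3e^(3t)

Coefficient matrix A = [[-32, 34, -138], [28, -26, 114], [14, -14, 59]].
det(A - λI) = 0 gives eigenvalues λ = -4, 2, 3.
For λ=-4: eigenvector (5,-4,-2).
For λ=2: eigenvector (1,1,0).
For λ=3: eigenvector (-2,2,1).
General solution: K_1e^(-4t)(5,-4,-2) + K_2e^(2t)(1,1,0) + K_3e^(3t)(-2,2,1).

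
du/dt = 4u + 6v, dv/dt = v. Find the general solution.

Coefficient matrix A = [[4, 6], [0, 1]].
Characteristic polynomial det(A - λI) = λ^2 - 5λ + 4 = 0.
Eigenvalues λ = 4, 1.
For λ=4: (A-λI) row 1 is [0, 6], so an eigenvector is (1, 0).
For λ=1: (A-λI) row 1 is [3, 6], so an eigenvector is (2, -1).
General solution: C_1e^(4t)(1,0) + C_2e^(t)(2,-1).

u(t) = C_1e^(4t) + 2C_2e^(t), v(t) = -C_2e^(t)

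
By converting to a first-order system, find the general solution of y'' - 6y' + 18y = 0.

Let x_1 = y, x_2 = y'. Then x_1' = x_2 and x_2' = -18x_1 + 6x_2.
A = [[0,1],[-18,6]]; det(A-λI) = λ^2 - 6λ + 18.
Eigenvalues λ = 3 ± 3i.

y(t) = c_1e^(3t)cos(3t) + c_2e^(3t)sin(3t)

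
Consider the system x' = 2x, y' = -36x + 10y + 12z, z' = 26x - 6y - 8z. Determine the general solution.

Coefficient matrix A = [[2, 0, 0], [-36, 10, 12], [26, -6, -8]].
det(A - λI) = 0 gives eigenvalues λ = 4, -2, 2.
For λ=4: eigenvector (0,-2,1).
For λ=-2: eigenvector (0,-1,1).
For λ=2: eigenvector (1,6,-1).
General solution: K_1e^(4t)(0,-2,1) + K_2e^(-2t)(0,-1,1) + K_3e^(2t)(1,6,-1).

x(t) = K_3e^(2t), y(t) = -2K_1e^(4t) - K_2e^(-2t) + 6K_3e^(2t), z(t) = K_1e^(4t) + K_2e^(-2t) - K_3e^(2t)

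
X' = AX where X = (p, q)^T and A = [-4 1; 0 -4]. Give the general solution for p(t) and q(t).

p(t) = -C_1e^(-4t) - C_2te^(-4t) - 2C_2e^(-4t), q(t) = -C_2e^(-4t)

Coefficient matrix A = [[-4, 1], [0, -4]].
Characteristic polynomial det(A - λI) = λ^2 + 8λ + 16 = 0.
Single eigenvalue λ = -4 with algebraic multiplicity 2.
Eigenvector v = (-1,0); generalized eigenvector w with (A-λI)w=v is (-2,-1).
General solution: e^(-4t)[C_1·v + C_2·(t·v + w)].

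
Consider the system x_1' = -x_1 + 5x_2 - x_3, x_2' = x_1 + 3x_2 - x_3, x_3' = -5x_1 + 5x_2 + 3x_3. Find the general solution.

x_1(t) = K_1e^(4t) + K_2e^(-2t) + K_3e^(3t), x_2(t) = K_1e^(4t) + K_3e^(3t), x_3(t) = K_2e^(-2t) + K_3e^(3t)

Coefficient matrix A = [[-1, 5, -1], [1, 3, -1], [-5, 5, 3]].
det(A - λI) = 0 gives eigenvalues λ = 4, -2, 3.
For λ=4: eigenvector (1,1,0).
For λ=-2: eigenvector (1,0,1).
For λ=3: eigenvector (1,1,1).
General solution: K_1e^(4t)(1,1,0) + K_2e^(-2t)(1,0,1) + K_3e^(3t)(1,1,1).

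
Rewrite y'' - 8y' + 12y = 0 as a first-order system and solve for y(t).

y(t) = c_1e^(2t) + c_2e^(6t)

Let x_1 = y, x_2 = y'. Then x_1' = x_2 and x_2' = -12x_1 + 8x_2.
A = [[0,1],[-12,8]]; det(A-λI) = λ^2 - 8λ + 12.
Eigenvalues λ = 2, 6 with eigenvectors (1,2), (1,6).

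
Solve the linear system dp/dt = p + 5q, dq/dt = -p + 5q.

p(t) = K_1e^(3t)sin(t) + 2K_1e^(3t)cos(t) + 2K_2e^(3t)sin(t) - K_2e^(3t)cos(t), q(t) = K_1e^(3t)cos(t) + K_2e^(3t)sin(t)

Coefficient matrix A = [[1, 5], [-1, 5]].
Characteristic polynomial det(A - λI) = λ^2 - 6λ + 10 = 0.
Eigenvalues λ = 3 ± i (complex conjugate pair).
For λ=3+i: an eigenvector is (2,1) - i(1,0) = (2 - i, 1).
A real fundamental pair from Re and Im of e^((3+i)t)v: X_1 = e^(3t)(cos(t)·(2,1) + sin(t)·(1,0)), X_2 = e^(3t)(sin(t)·(2,1) - cos(t)·(1,0)).
General solution: K_1X_1 + K_2X_2.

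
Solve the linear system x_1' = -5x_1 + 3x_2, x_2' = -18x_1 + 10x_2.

Coefficient matrix A = [[-5, 3], [-18, 10]].
Characteristic polynomial det(A - λI) = λ^2 - 5λ + 4 = 0.
Eigenvalues λ = 1, 4.
For λ=1: (A-λI) row 1 is [-6, 3], so an eigenvector is (1, 2).
For λ=4: (A-λI) row 1 is [-9, 3], so an eigenvector is (1, 3).
General solution: c_1e^(t)(1,2) + c_2e^(4t)(1,3).

x_1(t) = c_1e^(t) + c_2e^(4t), x_2(t) = 2c_1e^(t) + 3c_2e^(4t)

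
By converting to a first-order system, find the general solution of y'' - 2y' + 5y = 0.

y(t) = K_1e^(t)cos(2t) + K_2e^(t)sin(2t)

Let x_1 = y, x_2 = y'. Then x_1' = x_2 and x_2' = -5x_1 + 2x_2.
A = [[0,1],[-5,2]]; det(A-λI) = λ^2 - 2λ + 5.
Eigenvalues λ = 1 ± 2i.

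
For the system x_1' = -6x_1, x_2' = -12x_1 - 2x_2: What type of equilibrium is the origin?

stable node

A = [[-6,0],[-12,-2]]; det(A-λI) = λ^2 + 8λ + 12.
λ = -2, -6: both negative.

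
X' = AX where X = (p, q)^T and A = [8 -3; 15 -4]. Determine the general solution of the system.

p(t) = K_1e^(2t)sin(3t) - K_2e^(2t)cos(3t), q(t) = 2K_1e^(2t)sin(3t) - K_1e^(2t)cos(3t) - K_2e^(2t)sin(3t) - 2K_2e^(2t)cos(3t)

Coefficient matrix A = [[8, -3], [15, -4]].
Characteristic polynomial det(A - λI) = λ^2 - 4λ + 13 = 0.
Eigenvalues λ = 2 ± 3i (complex conjugate pair).
For λ=2+3i: an eigenvector is (0,-1) - i(1,2) = (0 - i, -1 - 2i).
A real fundamental pair from Re and Im of e^((2+3i)t)v: X_1 = e^(2t)(cos(3t)·(0,-1) + sin(3t)·(1,2)), X_2 = e^(2t)(sin(3t)·(0,-1) - cos(3t)·(1,2)).
General solution: K_1X_1 + K_2X_2.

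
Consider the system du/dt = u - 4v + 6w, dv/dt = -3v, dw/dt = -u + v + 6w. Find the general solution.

Coefficient matrix A = [[1, -4, 6], [0, -3, 0], [-1, 1, 6]].
det(A - λI) = 0 gives eigenvalues λ = 3, -3, 4.
For λ=3: eigenvector (3,0,1).
For λ=-3: eigenvector (1,1,0).
For λ=4: eigenvector (2,0,1).
General solution: c_1e^(3t)(3,0,1) + c_2e^(-3t)(1,1,0) + c_3e^(4t)(2,0,1).

u(t) = 3c_1e^(3t) + c_2e^(-3t) + 2c_3e^(4t), v(t) = c_2e^(-3t), w(t) = c_1e^(3t) + c_3e^(4t)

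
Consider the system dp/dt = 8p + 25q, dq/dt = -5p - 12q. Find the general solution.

p(t) = C_1e^(-2t)sin(5t) - 2C_1e^(-2t)cos(5t) - 2C_2e^(-2t)sin(5t) - C_2e^(-2t)cos(5t), q(t) = C_1e^(-2t)cos(5t) + C_2e^(-2t)sin(5t)

Coefficient matrix A = [[8, 25], [-5, -12]].
Characteristic polynomial det(A - λI) = λ^2 + 4λ + 29 = 0.
Eigenvalues λ = -2 ± 5i (complex conjugate pair).
For λ=-2+5i: an eigenvector is (-2,1) - i(1,0) = (-2 - i, 1).
A real fundamental pair from Re and Im of e^((-2+5i)t)v: X_1 = e^(-2t)(cos(5t)·(-2,1) + sin(5t)·(1,0)), X_2 = e^(-2t)(sin(5t)·(-2,1) - cos(5t)·(1,0)).
General solution: C_1X_1 + C_2X_2.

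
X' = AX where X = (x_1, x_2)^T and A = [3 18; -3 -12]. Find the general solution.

Coefficient matrix A = [[3, 18], [-3, -12]].
Characteristic polynomial det(A - λI) = λ^2 + 9λ + 18 = 0.
Eigenvalues λ = -3, -6.
For λ=-3: (A-λI) row 1 is [6, 18], so an eigenvector is (3, -1).
For λ=-6: (A-λI) row 1 is [9, 18], so an eigenvector is (2, -1).
General solution: K_1e^(-3t)(3,-1) + K_2e^(-6t)(2,-1).

x_1(t) = 3K_1e^(-3t) + 2K_2e^(-6t), x_2(t) = -K_1e^(-3t) - K_2e^(-6t)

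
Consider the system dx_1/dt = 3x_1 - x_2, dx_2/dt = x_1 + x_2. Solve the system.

Coefficient matrix A = [[3, -1], [1, 1]].
Characteristic polynomial det(A - λI) = λ^2 - 4λ + 4 = 0.
Single eigenvalue λ = 2 with algebraic multiplicity 2.
Eigenvector v = (1,1); generalized eigenvector w with (A-λI)w=v is (-1,-2).
General solution: e^(2t)[c_1·v + c_2·(t·v + w)].

x_1(t) = c_1e^(2t) + c_2te^(2t) - c_2e^(2t), x_2(t) = c_1e^(2t) + c_2te^(2t) - 2c_2e^(2t)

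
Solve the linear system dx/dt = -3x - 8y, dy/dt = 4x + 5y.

Coefficient matrix A = [[-3, -8], [4, 5]].
Characteristic polynomial det(A - λI) = λ^2 - 2λ + 17 = 0.
Eigenvalues λ = 1 ± 4i (complex conjugate pair).
For λ=1+4i: an eigenvector is (-1,0) - i(1,-1) = (-1 - i, 0 + i).
A real fundamental pair from Re and Im of e^((1+4i)t)v: X_1 = e^(t)(cos(4t)·(-1,0) + sin(4t)·(1,-1)), X_2 = e^(t)(sin(4t)·(-1,0) - cos(4t)·(1,-1)).
General solution: C_1X_1 + C_2X_2.

x(t) = C_1e^(t)sin(4t) - C_1e^(t)cos(4t) - C_2e^(t)sin(4t) - C_2e^(t)cos(4t), y(t) = -C_1e^(t)sin(4t) + C_2e^(t)cos(4t)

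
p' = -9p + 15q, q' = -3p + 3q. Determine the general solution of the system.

p(t) = -2K_1e^(-3t)sin(3t) + K_1e^(-3t)cos(3t) + K_2e^(-3t)sin(3t) + 2K_2e^(-3t)cos(3t), q(t) = -K_1e^(-3t)sin(3t) + K_2e^(-3t)cos(3t)

Coefficient matrix A = [[-9, 15], [-3, 3]].
Characteristic polynomial det(A - λI) = λ^2 + 6λ + 18 = 0.
Eigenvalues λ = -3 ± 3i (complex conjugate pair).
For λ=-3+3i: an eigenvector is (1,0) - i(-2,-1) = (1 + 2i, 0 + i).
A real fundamental pair from Re and Im of e^((-3+3i)t)v: X_1 = e^(-3t)(cos(3t)·(1,0) + sin(3t)·(-2,-1)), X_2 = e^(-3t)(sin(3t)·(1,0) - cos(3t)·(-2,-1)).
General solution: K_1X_1 + K_2X_2.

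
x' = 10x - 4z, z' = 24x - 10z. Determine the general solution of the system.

x(t) = -c_1e^(2t) + c_2e^(-2t), z(t) = -2c_1e^(2t) + 3c_2e^(-2t)

Coefficient matrix A = [[10, -4], [24, -10]].
Characteristic polynomial det(A - λI) = λ^2 - 4 = 0.
Eigenvalues λ = 2, -2.
For λ=2: (A-λI) row 1 is [8, -4], so an eigenvector is (-1, -2).
For λ=-2: (A-λI) row 1 is [12, -4], so an eigenvector is (1, 3).
General solution: c_1e^(2t)(-1,-2) + c_2e^(-2t)(1,3).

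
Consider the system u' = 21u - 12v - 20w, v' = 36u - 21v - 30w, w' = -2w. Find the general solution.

u(t) = 2c_1e^(3t) - c_2e^(-3t) + 4c_3e^(-2t), v(t) = 3c_1e^(3t) - 2c_2e^(-3t) + 6c_3e^(-2t), w(t) = c_3e^(-2t)

Coefficient matrix A = [[21, -12, -20], [36, -21, -30], [0, 0, -2]].
det(A - λI) = 0 gives eigenvalues λ = 3, -3, -2.
For λ=3: eigenvector (2,3,0).
For λ=-3: eigenvector (-1,-2,0).
For λ=-2: eigenvector (4,6,1).
General solution: c_1e^(3t)(2,3,0) + c_2e^(-3t)(-1,-2,0) + c_3e^(-2t)(4,6,1).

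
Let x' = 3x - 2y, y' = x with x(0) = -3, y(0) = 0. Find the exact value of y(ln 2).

-6

A = [[3,-2],[1,0]]; eigenvalues λ = 1, 2.
Eigenvectors: (-1,-1) for λ=1, (2,1) for λ=2.
From the initial condition, c_1 = -3, c_2 = -3.
y(ln 2) = (-3)(2^1)(-1) + (-3)(2^2)(1) = -6.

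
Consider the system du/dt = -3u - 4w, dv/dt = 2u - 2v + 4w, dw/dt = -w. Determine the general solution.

u(t) = C_1e^(-3t) - 2C_2e^(-t), v(t) = -2C_1e^(-3t) + C_3e^(-2t), w(t) = C_2e^(-t)

Coefficient matrix A = [[-3, 0, -4], [2, -2, 4], [0, 0, -1]].
det(A - λI) = 0 gives eigenvalues λ = -3, -1, -2.
For λ=-3: eigenvector (1,-2,0).
For λ=-1: eigenvector (-2,0,1).
For λ=-2: eigenvector (0,1,0).
General solution: C_1e^(-3t)(1,-2,0) + C_2e^(-t)(-2,0,1) + C_3e^(-2t)(0,1,0).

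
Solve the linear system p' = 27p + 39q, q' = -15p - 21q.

Coefficient matrix A = [[27, 39], [-15, -21]].
Characteristic polynomial det(A - λI) = λ^2 - 6λ + 18 = 0.
Eigenvalues λ = 3 ± 3i (complex conjugate pair).
For λ=3+3i: an eigenvector is (-3,2) - i(2,-1) = (-3 - 2i, 2 + i).
A real fundamental pair from Re and Im of e^((3+3i)t)v: X_1 = e^(3t)(cos(3t)·(-3,2) + sin(3t)·(2,-1)), X_2 = e^(3t)(sin(3t)·(-3,2) - cos(3t)·(2,-1)).
General solution: c_1X_1 + c_2X_2.

p(t) = 2c_1e^(3t)sin(3t) - 3c_1e^(3t)cos(3t) - 3c_2e^(3t)sin(3t) - 2c_2e^(3t)cos(3t), q(t) = -c_1e^(3t)sin(3t) + 2c_1e^(3t)cos(3t) + 2c_2e^(3t)sin(3t) + c_2e^(3t)cos(3t)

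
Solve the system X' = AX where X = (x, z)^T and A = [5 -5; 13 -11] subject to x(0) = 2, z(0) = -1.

Coefficient matrix A = [[5, -5], [13, -11]].
Characteristic polynomial det(A - λI) = λ^2 + 6λ + 10 = 0.
Eigenvalues λ = -3 ± i (complex conjugate pair).
For λ=-3+i: an eigenvector is (2,3) - i(1,2) = (2 - i, 3 - 2i).
A real fundamental pair from Re and Im of e^((-3+i)t)v: X_1 = e^(-3t)(cos(t)·(2,3) + sin(t)·(1,2)), X_2 = e^(-3t)(sin(t)·(2,3) - cos(t)·(1,2)).
General solution: c_1X_1 + c_2X_2.
Applying x(0)=2, z(0)=-1 gives c_1=5, c_2=8.

x(t) = 21e^(-3t)sin(t) + 2e^(-3t)cos(t), z(t) = 34e^(-3t)sin(t) - e^(-3t)cos(t)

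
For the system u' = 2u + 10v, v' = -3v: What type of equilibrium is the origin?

A = [[2,10],[0,-3]]; det(A-λI) = λ^2 + λ - 6.
λ = -3, 2: opposite signs.

saddle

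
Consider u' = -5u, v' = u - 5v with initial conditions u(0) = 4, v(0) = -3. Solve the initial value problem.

u(t) = 4e^(-5t), v(t) = 4te^(-5t) - 3e^(-5t)

Coefficient matrix A = [[-5, 0], [1, -5]].
Characteristic polynomial det(A - λI) = λ^2 + 10λ + 25 = 0.
Single eigenvalue λ = -5 with algebraic multiplicity 2.
Eigenvector v = (0,-1); generalized eigenvector w with (A-λI)w=v is (-1,-2).
General solution: e^(-5t)[C_1·v + C_2·(t·v + w)].
Applying u(0)=4, v(0)=-3 gives C_1=11, C_2=-4.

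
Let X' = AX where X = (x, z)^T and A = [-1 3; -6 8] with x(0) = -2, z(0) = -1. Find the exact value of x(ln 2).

20

A = [[-1,3],[-6,8]]; eigenvalues λ = 2, 5.
Eigenvectors: (-1,-1) for λ=2, (-1,-2) for λ=5.
From the initial condition, c_1 = 3, c_2 = -1.
x(ln 2) = (3)(2^2)(-1) + (-1)(2^5)(-1) = 20.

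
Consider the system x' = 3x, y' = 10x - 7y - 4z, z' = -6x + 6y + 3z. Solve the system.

Coefficient matrix A = [[3, 0, 0], [10, -7, -4], [-6, 6, 3]].
det(A - λI) = 0 gives eigenvalues λ = 3, -1, -3.
For λ=3: eigenvector (1,1,0).
For λ=-1: eigenvector (0,-2,3).
For λ=-3: eigenvector (0,1,-1).
General solution: K_1e^(3t)(1,1,0) + K_2e^(-t)(0,-2,3) + K_3e^(-3t)(0,1,-1).

x(t) = K_1e^(3t), y(t) = K_1e^(3t) - 2K_2e^(-t) + K_3e^(-3t), z(t) = 3K_2e^(-t) - K_3e^(-3t)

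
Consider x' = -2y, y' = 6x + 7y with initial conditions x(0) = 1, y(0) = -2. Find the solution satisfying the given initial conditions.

Coefficient matrix A = [[0, -2], [6, 7]].
Characteristic polynomial det(A - λI) = λ^2 - 7λ + 12 = 0.
Eigenvalues λ = 3, 4.
For λ=3: (A-λI) row 1 is [-3, -2], so an eigenvector is (-2, 3).
For λ=4: (A-λI) row 1 is [-4, -2], so an eigenvector is (-1, 2).
General solution: C_1e^(3t)(-2,3) + C_2e^(4t)(-1,2).
Applying x(0)=1, y(0)=-2 gives C_1=0, C_2=-1.

x(t) = e^(4t), y(t) = -2e^(4t)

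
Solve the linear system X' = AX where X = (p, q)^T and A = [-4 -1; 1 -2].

Coefficient matrix A = [[-4, -1], [1, -2]].
Characteristic polynomial det(A - λI) = λ^2 + 6λ + 9 = 0.
Single eigenvalue λ = -3 with algebraic multiplicity 2.
Eigenvector v = (1,-1); generalized eigenvector w with (A-λI)w=v is (-3,2).
General solution: e^(-3t)[K_1·v + K_2·(t·v + w)].

p(t) = K_1e^(-3t) + K_2te^(-3t) - 3K_2e^(-3t), q(t) = -K_1e^(-3t) - K_2te^(-3t) + 2K_2e^(-3t)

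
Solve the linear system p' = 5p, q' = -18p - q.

p(t) = c_2e^(5t), q(t) = -c_1e^(-t) - 3c_2e^(5t)

Coefficient matrix A = [[5, 0], [-18, -1]].
Characteristic polynomial det(A - λI) = λ^2 - 4λ - 5 = 0.
Eigenvalues λ = -1, 5.
For λ=-1: (A-λI) row 1 is [6, 0], so an eigenvector is (0, -1).
For λ=5: (A-λI) row 2 is [-18, -6], so an eigenvector is (1, -3).
General solution: c_1e^(-t)(0,-1) + c_2e^(5t)(1,-3).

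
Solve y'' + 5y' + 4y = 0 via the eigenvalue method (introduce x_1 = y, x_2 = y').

Let x_1 = y, x_2 = y'. Then x_1' = x_2 and x_2' = -4x_1 - 5x_2.
A = [[0,1],[-4,-5]]; det(A-λI) = λ^2 + 5λ + 4.
Eigenvalues λ = -4, -1 with eigenvectors (1,-4), (1,-1).

y(t) = C_1e^(-4t) + C_2e^(-t)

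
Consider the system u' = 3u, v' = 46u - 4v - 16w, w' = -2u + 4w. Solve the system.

Coefficient matrix A = [[3, 0, 0], [46, -4, -16], [-2, 0, 4]].
det(A - λI) = 0 gives eigenvalues λ = 3, 4, -4.
For λ=3: eigenvector (1,2,2).
For λ=4: eigenvector (0,-2,1).
For λ=-4: eigenvector (0,1,0).
General solution: c_1e^(3t)(1,2,2) + c_2e^(4t)(0,-2,1) + c_3e^(-4t)(0,1,0).

u(t) = c_1e^(3t), v(t) = 2c_1e^(3t) - 2c_2e^(4t) + c_3e^(-4t), w(t) = 2c_1e^(3t) + c_2e^(4t)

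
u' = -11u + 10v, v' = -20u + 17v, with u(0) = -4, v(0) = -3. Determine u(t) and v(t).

u(t) = 13e^(3t)sin(2t) - 4e^(3t)cos(2t), v(t) = 19e^(3t)sin(2t) - 3e^(3t)cos(2t)

Coefficient matrix A = [[-11, 10], [-20, 17]].
Characteristic polynomial det(A - λI) = λ^2 - 6λ + 13 = 0.
Eigenvalues λ = 3 ± 2i (complex conjugate pair).
For λ=3+2i: an eigenvector is (-1,-1) - i(2,3) = (-1 - 2i, -1 - 3i).
A real fundamental pair from Re and Im of e^((3+2i)t)v: X_1 = e^(3t)(cos(2t)·(-1,-1) + sin(2t)·(2,3)), X_2 = e^(3t)(sin(2t)·(-1,-1) - cos(2t)·(2,3)).
General solution: c_1X_1 + c_2X_2.
Applying u(0)=-4, v(0)=-3 gives c_1=6, c_2=-1.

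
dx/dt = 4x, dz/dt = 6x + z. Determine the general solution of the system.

Coefficient matrix A = [[4, 0], [6, 1]].
Characteristic polynomial det(A - λI) = λ^2 - 5λ + 4 = 0.
Eigenvalues λ = 4, 1.
For λ=4: (A-λI) row 2 is [6, -3], so an eigenvector is (-1, -2).
For λ=1: (A-λI) row 1 is [3, 0], so an eigenvector is (0, 1).
General solution: c_1e^(4t)(-1,-2) + c_2e^(t)(0,1).

x(t) = -c_1e^(4t), z(t) = -2c_1e^(4t) + c_2e^(t)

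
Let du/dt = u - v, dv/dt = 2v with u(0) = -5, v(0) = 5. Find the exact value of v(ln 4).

A = [[1,-1],[0,2]]; eigenvalues λ = 1, 2.
Eigenvectors: (-1,0) for λ=1, (-1,1) for λ=2.
From the initial condition, c_1 = 0, c_2 = 5.
v(ln 4) = (0)(4^1)(0) + (5)(4^2)(1) = 80.

80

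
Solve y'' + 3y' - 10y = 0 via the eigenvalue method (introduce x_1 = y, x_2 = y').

Let x_1 = y, x_2 = y'. Then x_1' = x_2 and x_2' = 10x_1 - 3x_2.
A = [[0,1],[10,-3]]; det(A-λI) = λ^2 + 3λ - 10.
Eigenvalues λ = 2, -5 with eigenvectors (1,2), (1,-5).

y(t) = c_1e^(2t) + c_2e^(-5t)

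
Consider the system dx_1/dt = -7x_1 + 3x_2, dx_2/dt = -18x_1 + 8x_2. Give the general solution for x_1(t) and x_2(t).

x_1(t) = -c_1e^(2t) + c_2e^(-t), x_2(t) = -3c_1e^(2t) + 2c_2e^(-t)

Coefficient matrix A = [[-7, 3], [-18, 8]].
Characteristic polynomial det(A - λI) = λ^2 - λ - 2 = 0.
Eigenvalues λ = 2, -1.
For λ=2: (A-λI) row 1 is [-9, 3], so an eigenvector is (-1, -3).
For λ=-1: (A-λI) row 1 is [-6, 3], so an eigenvector is (1, 2).
General solution: c_1e^(2t)(-1,-3) + c_2e^(-t)(1,2).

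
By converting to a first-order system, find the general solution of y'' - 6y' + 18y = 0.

Let x_1 = y, x_2 = y'. Then x_1' = x_2 and x_2' = -18x_1 + 6x_2.
A = [[0,1],[-18,6]]; det(A-λI) = λ^2 - 6λ + 18.
Eigenvalues λ = 3 ± 3i.

y(t) = C_1e^(3t)cos(3t) + C_2e^(3t)sin(3t)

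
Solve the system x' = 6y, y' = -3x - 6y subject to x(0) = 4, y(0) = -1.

x(t) = 2e^(-3t)sin(3t) + 4e^(-3t)cos(3t), y(t) = -3e^(-3t)sin(3t) - e^(-3t)cos(3t)

Coefficient matrix A = [[0, 6], [-3, -6]].
Characteristic polynomial det(A - λI) = λ^2 + 6λ + 18 = 0.
Eigenvalues λ = -3 ± 3i (complex conjugate pair).
For λ=-3+3i: an eigenvector is (1,-1) - i(-1,0) = (1 + i, -1).
A real fundamental pair from Re and Im of e^((-3+3i)t)v: X_1 = e^(-3t)(cos(3t)·(1,-1) + sin(3t)·(-1,0)), X_2 = e^(-3t)(sin(3t)·(1,-1) - cos(3t)·(-1,0)).
General solution: c_1X_1 + c_2X_2.
Applying x(0)=4, y(0)=-1 gives c_1=1, c_2=3.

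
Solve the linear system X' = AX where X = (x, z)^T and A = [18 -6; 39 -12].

x(t) = c_1e^(3t)sin(3t) - c_1e^(3t)cos(3t) - c_2e^(3t)sin(3t) - c_2e^(3t)cos(3t), z(t) = 2c_1e^(3t)sin(3t) - 3c_1e^(3t)cos(3t) - 3c_2e^(3t)sin(3t) - 2c_2e^(3t)cos(3t)

Coefficient matrix A = [[18, -6], [39, -12]].
Characteristic polynomial det(A - λI) = λ^2 - 6λ + 18 = 0.
Eigenvalues λ = 3 ± 3i (complex conjugate pair).
For λ=3+3i: an eigenvector is (-1,-3) - i(1,2) = (-1 - i, -3 - 2i).
A real fundamental pair from Re and Im of e^((3+3i)t)v: X_1 = e^(3t)(cos(3t)·(-1,-3) + sin(3t)·(1,2)), X_2 = e^(3t)(sin(3t)·(-1,-3) - cos(3t)·(1,2)).
General solution: c_1X_1 + c_2X_2.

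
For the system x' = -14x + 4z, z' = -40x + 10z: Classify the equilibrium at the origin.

stable spiral

A = [[-14,4],[-40,10]]; det(A-λI) = λ^2 + 4λ + 20.
λ = -2 ± 4i: negative real part.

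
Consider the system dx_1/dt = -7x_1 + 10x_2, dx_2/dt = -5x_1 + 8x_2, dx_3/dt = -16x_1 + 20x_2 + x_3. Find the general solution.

x_1(t) = 2K_1e^(-2t) + K_2e^(3t), x_2(t) = K_1e^(-2t) + K_2e^(3t), x_3(t) = 4K_1e^(-2t) + 2K_2e^(3t) + K_3e^(t)

Coefficient matrix A = [[-7, 10, 0], [-5, 8, 0], [-16, 20, 1]].
det(A - λI) = 0 gives eigenvalues λ = -2, 3, 1.
For λ=-2: eigenvector (2,1,4).
For λ=3: eigenvector (1,1,2).
For λ=1: eigenvector (0,0,1).
General solution: K_1e^(-2t)(2,1,4) + K_2e^(3t)(1,1,2) + K_3e^(t)(0,0,1).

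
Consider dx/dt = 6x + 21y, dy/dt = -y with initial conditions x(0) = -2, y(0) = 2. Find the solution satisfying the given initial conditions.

Coefficient matrix A = [[6, 21], [0, -1]].
Characteristic polynomial det(A - λI) = λ^2 - 5λ - 6 = 0.
Eigenvalues λ = -1, 6.
For λ=-1: (A-λI) row 1 is [7, 21], so an eigenvector is (-3, 1).
For λ=6: (A-λI) row 1 is [0, 21], so an eigenvector is (1, 0).
General solution: K_1e^(-t)(-3,1) + K_2e^(6t)(1,0).
Applying x(0)=-2, y(0)=2 gives K_1=2, K_2=4.

x(t) = 4e^(6t) - 6e^(-t), y(t) = 2e^(-t)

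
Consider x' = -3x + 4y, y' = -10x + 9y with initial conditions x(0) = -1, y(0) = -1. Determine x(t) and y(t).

Coefficient matrix A = [[-3, 4], [-10, 9]].
Characteristic polynomial det(A - λI) = λ^2 - 6λ + 13 = 0.
Eigenvalues λ = 3 ± 2i (complex conjugate pair).
For λ=3+2i: an eigenvector is (1,1) - i(-1,-2) = (1 + i, 1 + 2i).
A real fundamental pair from Re and Im of e^((3+2i)t)v: X_1 = e^(3t)(cos(2t)·(1,1) + sin(2t)·(-1,-2)), X_2 = e^(3t)(sin(2t)·(1,1) - cos(2t)·(-1,-2)).
General solution: C_1X_1 + C_2X_2.
Applying x(0)=-1, y(0)=-1 gives C_1=-1, C_2=0.

x(t) = e^(3t)sin(2t) - e^(3t)cos(2t), y(t) = 2e^(3t)sin(2t) - e^(3t)cos(2t)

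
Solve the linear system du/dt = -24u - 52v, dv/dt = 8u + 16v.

Coefficient matrix A = [[-24, -52], [8, 16]].
Characteristic polynomial det(A - λI) = λ^2 + 8λ + 32 = 0.
Eigenvalues λ = -4 ± 4i (complex conjugate pair).
For λ=-4+4i: an eigenvector is (2,-1) - i(3,-1) = (2 - 3i, -1 + i).
A real fundamental pair from Re and Im of e^((-4+4i)t)v: X_1 = e^(-4t)(cos(4t)·(2,-1) + sin(4t)·(3,-1)), X_2 = e^(-4t)(sin(4t)·(2,-1) - cos(4t)·(3,-1)).
General solution: C_1X_1 + C_2X_2.

u(t) = 3C_1e^(-4t)sin(4t) + 2C_1e^(-4t)cos(4t) + 2C_2e^(-4t)sin(4t) - 3C_2e^(-4t)cos(4t), v(t) = -C_1e^(-4t)sin(4t) - C_1e^(-4t)cos(4t) - C_2e^(-4t)sin(4t) + C_2e^(-4t)cos(4t)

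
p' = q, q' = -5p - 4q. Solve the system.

Coefficient matrix A = [[0, 1], [-5, -4]].
Characteristic polynomial det(A - λI) = λ^2 + 4λ + 5 = 0.
Eigenvalues λ = -2 ± i (complex conjugate pair).
For λ=-2+i: an eigenvector is (1,-2) - i(0,-1) = (1, -2 + i).
A real fundamental pair from Re and Im of e^((-2+i)t)v: X_1 = e^(-2t)(cos(t)·(1,-2) + sin(t)·(0,-1)), X_2 = e^(-2t)(sin(t)·(1,-2) - cos(t)·(0,-1)).
General solution: C_1X_1 + C_2X_2.

p(t) = C_1e^(-2t)cos(t) + C_2e^(-2t)sin(t), q(t) = -C_1e^(-2t)sin(t) - 2C_1e^(-2t)cos(t) - 2C_2e^(-2t)sin(t) + C_2e^(-2t)cos(t)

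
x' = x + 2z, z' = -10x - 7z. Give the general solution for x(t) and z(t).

x(t) = K_1e^(-3t)sin(2t) - K_2e^(-3t)cos(2t), z(t) = -2K_1e^(-3t)sin(2t) + K_1e^(-3t)cos(2t) + K_2e^(-3t)sin(2t) + 2K_2e^(-3t)cos(2t)

Coefficient matrix A = [[1, 2], [-10, -7]].
Characteristic polynomial det(A - λI) = λ^2 + 6λ + 13 = 0.
Eigenvalues λ = -3 ± 2i (complex conjugate pair).
For λ=-3+2i: an eigenvector is (0,1) - i(1,-2) = (0 - i, 1 + 2i).
A real fundamental pair from Re and Im of e^((-3+2i)t)v: X_1 = e^(-3t)(cos(2t)·(0,1) + sin(2t)·(1,-2)), X_2 = e^(-3t)(sin(2t)·(0,1) - cos(2t)·(1,-2)).
General solution: K_1X_1 + K_2X_2.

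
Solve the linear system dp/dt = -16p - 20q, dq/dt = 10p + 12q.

p(t) = 3K_1e^(-2t)sin(2t) + K_1e^(-2t)cos(2t) + K_2e^(-2t)sin(2t) - 3K_2e^(-2t)cos(2t), q(t) = -2K_1e^(-2t)sin(2t) - K_1e^(-2t)cos(2t) - K_2e^(-2t)sin(2t) + 2K_2e^(-2t)cos(2t)

Coefficient matrix A = [[-16, -20], [10, 12]].
Characteristic polynomial det(A - λI) = λ^2 + 4λ + 8 = 0.
Eigenvalues λ = -2 ± 2i (complex conjugate pair).
For λ=-2+2i: an eigenvector is (1,-1) - i(3,-2) = (1 - 3i, -1 + 2i).
A real fundamental pair from Re and Im of e^((-2+2i)t)v: X_1 = e^(-2t)(cos(2t)·(1,-1) + sin(2t)·(3,-2)), X_2 = e^(-2t)(sin(2t)·(1,-1) - cos(2t)·(3,-2)).
General solution: K_1X_1 + K_2X_2.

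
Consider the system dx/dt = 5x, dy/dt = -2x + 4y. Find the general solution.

Coefficient matrix A = [[5, 0], [-2, 4]].
Characteristic polynomial det(A - λI) = λ^2 - 9λ + 20 = 0.
Eigenvalues λ = 5, 4.
For λ=5: (A-λI) row 2 is [-2, -1], so an eigenvector is (-1, 2).
For λ=4: (A-λI) row 1 is [1, 0], so an eigenvector is (0, -1).
General solution: C_1e^(5t)(-1,2) + C_2e^(4t)(0,-1).

x(t) = -C_1e^(5t), y(t) = 2C_1e^(5t) - C_2e^(4t)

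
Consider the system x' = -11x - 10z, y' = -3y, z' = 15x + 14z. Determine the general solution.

Coefficient matrix A = [[-11, 0, -10], [0, -3, 0], [15, 0, 14]].
det(A - λI) = 0 gives eigenvalues λ = 4, -3, -1.
For λ=4: eigenvector (-2,0,3).
For λ=-3: eigenvector (0,1,0).
For λ=-1: eigenvector (1,0,-1).
General solution: C_1e^(4t)(-2,0,3) + C_2e^(-3t)(0,1,0) + C_3e^(-t)(1,0,-1).

x(t) = -2C_1e^(4t) + C_3e^(-t), y(t) = C_2e^(-3t), z(t) = 3C_1e^(4t) - C_3e^(-t)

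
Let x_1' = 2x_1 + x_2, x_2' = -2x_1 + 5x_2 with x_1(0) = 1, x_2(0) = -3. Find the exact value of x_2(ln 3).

A = [[2,1],[-2,5]]; eigenvalues λ = 3, 4.
Eigenvectors: (-1,-1) for λ=3, (1,2) for λ=4.
From the initial condition, c_1 = -5, c_2 = -4.
x_2(ln 3) = (-5)(3^3)(-1) + (-4)(3^4)(2) = -513.

-513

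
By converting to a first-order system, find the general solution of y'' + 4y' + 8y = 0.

Let x_1 = y, x_2 = y'. Then x_1' = x_2 and x_2' = -8x_1 - 4x_2.
A = [[0,1],[-8,-4]]; det(A-λI) = λ^2 + 4λ + 8.
Eigenvalues λ = -2 ± 2i.

y(t) = c_1e^(-2t)cos(2t) + c_2e^(-2t)sin(2t)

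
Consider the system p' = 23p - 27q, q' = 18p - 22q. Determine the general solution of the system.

Coefficient matrix A = [[23, -27], [18, -22]].
Characteristic polynomial det(A - λI) = λ^2 - λ - 20 = 0.
Eigenvalues λ = -4, 5.
For λ=-4: (A-λI) row 1 is [27, -27], so an eigenvector is (-1, -1).
For λ=5: (A-λI) row 1 is [18, -27], so an eigenvector is (-3, -2).
General solution: C_1e^(-4t)(-1,-1) + C_2e^(5t)(-3,-2).

p(t) = -C_1e^(-4t) - 3C_2e^(5t), q(t) = -C_1e^(-4t) - 2C_2e^(5t)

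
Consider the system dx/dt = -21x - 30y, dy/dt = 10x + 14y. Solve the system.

x(t) = 2c_1e^(-6t) + 3c_2e^(-t), y(t) = -c_1e^(-6t) - 2c_2e^(-t)

Coefficient matrix A = [[-21, -30], [10, 14]].
Characteristic polynomial det(A - λI) = λ^2 + 7λ + 6 = 0.
Eigenvalues λ = -6, -1.
For λ=-6: (A-λI) row 1 is [-15, -30], so an eigenvector is (2, -1).
For λ=-1: (A-λI) row 1 is [-20, -30], so an eigenvector is (3, -2).
General solution: c_1e^(-6t)(2,-1) + c_2e^(-t)(3,-2).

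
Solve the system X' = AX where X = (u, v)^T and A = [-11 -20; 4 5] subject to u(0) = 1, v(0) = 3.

Coefficient matrix A = [[-11, -20], [4, 5]].
Characteristic polynomial det(A - λI) = λ^2 + 6λ + 25 = 0.
Eigenvalues λ = -3 ± 4i (complex conjugate pair).
For λ=-3+4i: an eigenvector is (-2,1) - i(-1,0) = (-2 + i, 1).
A real fundamental pair from Re and Im of e^((-3+4i)t)v: X_1 = e^(-3t)(cos(4t)·(-2,1) + sin(4t)·(-1,0)), X_2 = e^(-3t)(sin(4t)·(-2,1) - cos(4t)·(-1,0)).
General solution: C_1X_1 + C_2X_2.
Applying u(0)=1, v(0)=3 gives C_1=3, C_2=7.

u(t) = -17e^(-3t)sin(4t) + e^(-3t)cos(4t), v(t) = 7e^(-3t)sin(4t) + 3e^(-3t)cos(4t)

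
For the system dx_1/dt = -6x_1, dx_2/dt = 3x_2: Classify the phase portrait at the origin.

saddle

A = [[-6,0],[0,3]]; det(A-λI) = λ^2 + 3λ - 18.
λ = 3, -6: opposite signs.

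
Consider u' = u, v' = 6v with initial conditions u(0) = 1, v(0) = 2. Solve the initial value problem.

u(t) = e^(t), v(t) = 2e^(6t)

Coefficient matrix A = [[1, 0], [0, 6]].
Characteristic polynomial det(A - λI) = λ^2 - 7λ + 6 = 0.
Eigenvalues λ = 6, 1.
For λ=6: (A-λI) row 1 is [-5, 0], so an eigenvector is (0, -1).
For λ=1: (A-λI) row 2 is [0, 5], so an eigenvector is (1, 0).
General solution: K_1e^(6t)(0,-1) + K_2e^(t)(1,0).
Applying u(0)=1, v(0)=2 gives K_1=-2, K_2=1.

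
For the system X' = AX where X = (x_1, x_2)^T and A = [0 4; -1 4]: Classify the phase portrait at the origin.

unstable improper node

A = [[0,4],[-1,4]]; det(A-λI) = λ^2 - 4λ + 4.
repeated λ = 2 with a single eigenvector.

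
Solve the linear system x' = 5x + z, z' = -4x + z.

Coefficient matrix A = [[5, 1], [-4, 1]].
Characteristic polynomial det(A - λI) = λ^2 - 6λ + 9 = 0.
Single eigenvalue λ = 3 with algebraic multiplicity 2.
Eigenvector v = (1,-2); generalized eigenvector w with (A-λI)w=v is (1,-1).
General solution: e^(3t)[K_1·v + K_2·(t·v + w)].

x(t) = K_1e^(3t) + K_2te^(3t) + K_2e^(3t), z(t) = -2K_1e^(3t) - 2K_2te^(3t) - K_2e^(3t)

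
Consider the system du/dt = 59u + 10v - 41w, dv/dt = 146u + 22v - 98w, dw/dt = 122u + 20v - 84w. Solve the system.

Coefficient matrix A = [[59, 10, -41], [146, 22, -98], [122, 20, -84]].
det(A - λI) = 0 gives eigenvalues λ = -2, 2, -3.
For λ=-2: eigenvector (-1,2,-1).
For λ=2: eigenvector (2,5,4).
For λ=-3: eigenvector (1,2,2).
General solution: K_1e^(-2t)(-1,2,-1) + K_2e^(2t)(2,5,4) + K_3e^(-3t)(1,2,2).

u(t) = -K_1e^(-2t) + 2K_2e^(2t) + K_3e^(-3t), v(t) = 2K_1e^(-2t) + 5K_2e^(2t) + 2K_3e^(-3t), w(t) = -K_1e^(-2t) + 4K_2e^(2t) + 2K_3e^(-3t)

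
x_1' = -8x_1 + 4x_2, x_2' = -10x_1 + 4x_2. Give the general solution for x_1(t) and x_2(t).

Coefficient matrix A = [[-8, 4], [-10, 4]].
Characteristic polynomial det(A - λI) = λ^2 + 4λ + 8 = 0.
Eigenvalues λ = -2 ± 2i (complex conjugate pair).
For λ=-2+2i: an eigenvector is (-1,-1) - i(1,2) = (-1 - i, -1 - 2i).
A real fundamental pair from Re and Im of e^((-2+2i)t)v: X_1 = e^(-2t)(cos(2t)·(-1,-1) + sin(2t)·(1,2)), X_2 = e^(-2t)(sin(2t)·(-1,-1) - cos(2t)·(1,2)).
General solution: c_1X_1 + c_2X_2.

x_1(t) = c_1e^(-2t)sin(2t) - c_1e^(-2t)cos(2t) - c_2e^(-2t)sin(2t) - c_2e^(-2t)cos(2t), x_2(t) = 2c_1e^(-2t)sin(2t) - c_1e^(-2t)cos(2t) - c_2e^(-2t)sin(2t) - 2c_2e^(-2t)cos(2t)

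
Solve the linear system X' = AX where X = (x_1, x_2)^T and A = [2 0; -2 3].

x_1(t) = -K_2e^(2t), x_2(t) = K_1e^(3t) - 2K_2e^(2t)

Coefficient matrix A = [[2, 0], [-2, 3]].
Characteristic polynomial det(A - λI) = λ^2 - 5λ + 6 = 0.
Eigenvalues λ = 3, 2.
For λ=3: (A-λI) row 1 is [-1, 0], so an eigenvector is (0, 1).
For λ=2: (A-λI) row 2 is [-2, 1], so an eigenvector is (-1, -2).
General solution: K_1e^(3t)(0,1) + K_2e^(2t)(-1,-2).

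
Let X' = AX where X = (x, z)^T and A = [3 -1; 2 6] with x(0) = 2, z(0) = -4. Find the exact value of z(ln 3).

-972

A = [[3,-1],[2,6]]; eigenvalues λ = 5, 4.
Eigenvectors: (-1,2) for λ=5, (-1,1) for λ=4.
From the initial condition, c_1 = -2, c_2 = 0.
z(ln 3) = (-2)(3^5)(2) + (0)(3^4)(1) = -972.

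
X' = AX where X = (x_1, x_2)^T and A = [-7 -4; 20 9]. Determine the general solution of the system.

x_1(t) = -C_1e^(t)sin(4t) + C_2e^(t)cos(4t), x_2(t) = 2C_1e^(t)sin(4t) + C_1e^(t)cos(4t) + C_2e^(t)sin(4t) - 2C_2e^(t)cos(4t)

Coefficient matrix A = [[-7, -4], [20, 9]].
Characteristic polynomial det(A - λI) = λ^2 - 2λ + 17 = 0.
Eigenvalues λ = 1 ± 4i (complex conjugate pair).
For λ=1+4i: an eigenvector is (0,1) - i(-1,2) = (0 + i, 1 - 2i).
A real fundamental pair from Re and Im of e^((1+4i)t)v: X_1 = e^(t)(cos(4t)·(0,1) + sin(4t)·(-1,2)), X_2 = e^(t)(sin(4t)·(0,1) - cos(4t)·(-1,2)).
General solution: C_1X_1 + C_2X_2.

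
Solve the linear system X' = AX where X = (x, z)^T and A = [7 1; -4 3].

Coefficient matrix A = [[7, 1], [-4, 3]].
Characteristic polynomial det(A - λI) = λ^2 - 10λ + 25 = 0.
Single eigenvalue λ = 5 with algebraic multiplicity 2.
Eigenvector v = (1,-2); generalized eigenvector w with (A-λI)w=v is (0,1).
General solution: e^(5t)[c_1·v + c_2·(t·v + w)].

x(t) = c_1e^(5t) + c_2te^(5t), z(t) = -2c_1e^(5t) - 2c_2te^(5t) + c_2e^(5t)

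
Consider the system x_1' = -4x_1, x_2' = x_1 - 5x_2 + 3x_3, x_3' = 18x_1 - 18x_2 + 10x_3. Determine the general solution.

x_1(t) = K_1e^(-4t), x_2(t) = K_1e^(-4t) + K_2e^(t) + K_3e^(4t), x_3(t) = 2K_2e^(t) + 3K_3e^(4t)

Coefficient matrix A = [[-4, 0, 0], [1, -5, 3], [18, -18, 10]].
det(A - λI) = 0 gives eigenvalues λ = -4, 1, 4.
For λ=-4: eigenvector (1,1,0).
For λ=1: eigenvector (0,1,2).
For λ=4: eigenvector (0,1,3).
General solution: K_1e^(-4t)(1,1,0) + K_2e^(t)(0,1,2) + K_3e^(4t)(0,1,3).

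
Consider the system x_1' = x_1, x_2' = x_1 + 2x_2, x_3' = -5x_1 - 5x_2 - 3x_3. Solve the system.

Coefficient matrix A = [[1, 0, 0], [1, 2, 0], [-5, -5, -3]].
det(A - λI) = 0 gives eigenvalues λ = 1, 2, -3.
For λ=1: eigenvector (1,-1,0).
For λ=2: eigenvector (0,1,-1).
For λ=-3: eigenvector (0,0,1).
General solution: K_1e^(t)(1,-1,0) + K_2e^(2t)(0,1,-1) + K_3e^(-3t)(0,0,1).

x_1(t) = K_1e^(t), x_2(t) = -K_1e^(t) + K_2e^(2t), x_3(t) = -K_2e^(2t) + K_3e^(-3t)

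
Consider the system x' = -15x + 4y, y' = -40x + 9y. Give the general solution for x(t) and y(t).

x(t) = c_1e^(-3t)cos(4t) + c_2e^(-3t)sin(4t), y(t) = -c_1e^(-3t)sin(4t) + 3c_1e^(-3t)cos(4t) + 3c_2e^(-3t)sin(4t) + c_2e^(-3t)cos(4t)

Coefficient matrix A = [[-15, 4], [-40, 9]].
Characteristic polynomial det(A - λI) = λ^2 + 6λ + 25 = 0.
Eigenvalues λ = -3 ± 4i (complex conjugate pair).
For λ=-3+4i: an eigenvector is (1,3) - i(0,-1) = (1, 3 + i).
A real fundamental pair from Re and Im of e^((-3+4i)t)v: X_1 = e^(-3t)(cos(4t)·(1,3) + sin(4t)·(0,-1)), X_2 = e^(-3t)(sin(4t)·(1,3) - cos(4t)·(0,-1)).
General solution: c_1X_1 + c_2X_2.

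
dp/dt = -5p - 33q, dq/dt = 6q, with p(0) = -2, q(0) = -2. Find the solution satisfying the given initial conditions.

p(t) = 6e^(6t) - 8e^(-5t), q(t) = -2e^(6t)

Coefficient matrix A = [[-5, -33], [0, 6]].
Characteristic polynomial det(A - λI) = λ^2 - λ - 30 = 0.
Eigenvalues λ = 6, -5.
For λ=6: (A-λI) row 1 is [-11, -33], so an eigenvector is (3, -1).
For λ=-5: (A-λI) row 1 is [0, -33], so an eigenvector is (-1, 0).
General solution: C_1e^(6t)(3,-1) + C_2e^(-5t)(-1,0).
Applying p(0)=-2, q(0)=-2 gives C_1=2, C_2=8.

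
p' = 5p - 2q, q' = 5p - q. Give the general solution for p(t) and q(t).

Coefficient matrix A = [[5, -2], [5, -1]].
Characteristic polynomial det(A - λI) = λ^2 - 4λ + 5 = 0.
Eigenvalues λ = 2 ± i (complex conjugate pair).
For λ=2+i: an eigenvector is (1,2) - i(-1,-1) = (1 + i, 2 + i).
A real fundamental pair from Re and Im of e^((2+i)t)v: X_1 = e^(2t)(cos(t)·(1,2) + sin(t)·(-1,-1)), X_2 = e^(2t)(sin(t)·(1,2) - cos(t)·(-1,-1)).
General solution: c_1X_1 + c_2X_2.

p(t) = -c_1e^(2t)sin(t) + c_1e^(2t)cos(t) + c_2e^(2t)sin(t) + c_2e^(2t)cos(t), q(t) = -c_1e^(2t)sin(t) + 2c_1e^(2t)cos(t) + 2c_2e^(2t)sin(t) + c_2e^(2t)cos(t)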